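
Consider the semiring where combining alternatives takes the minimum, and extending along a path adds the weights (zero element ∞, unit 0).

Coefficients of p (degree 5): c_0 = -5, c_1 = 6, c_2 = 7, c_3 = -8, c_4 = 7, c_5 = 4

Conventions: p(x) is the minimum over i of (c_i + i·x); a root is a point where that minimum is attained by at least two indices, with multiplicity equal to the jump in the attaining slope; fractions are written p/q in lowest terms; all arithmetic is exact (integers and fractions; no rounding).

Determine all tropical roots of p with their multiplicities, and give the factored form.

hull edge (i=0, c=-5) to (i=3, c=-8): slope -1, span 3
hull edge (i=3, c=-8) to (i=5, c=4): slope 6, span 2
Factored form: p(x) = 4 ⊗ (x ⊕ (-6)) ⊗ (x ⊕ (-6)) ⊗ (x ⊕ 1) ⊗ (x ⊕ 1) ⊗ (x ⊕ 1)
Answer: roots = -6 (mult 2), 1 (mult 3)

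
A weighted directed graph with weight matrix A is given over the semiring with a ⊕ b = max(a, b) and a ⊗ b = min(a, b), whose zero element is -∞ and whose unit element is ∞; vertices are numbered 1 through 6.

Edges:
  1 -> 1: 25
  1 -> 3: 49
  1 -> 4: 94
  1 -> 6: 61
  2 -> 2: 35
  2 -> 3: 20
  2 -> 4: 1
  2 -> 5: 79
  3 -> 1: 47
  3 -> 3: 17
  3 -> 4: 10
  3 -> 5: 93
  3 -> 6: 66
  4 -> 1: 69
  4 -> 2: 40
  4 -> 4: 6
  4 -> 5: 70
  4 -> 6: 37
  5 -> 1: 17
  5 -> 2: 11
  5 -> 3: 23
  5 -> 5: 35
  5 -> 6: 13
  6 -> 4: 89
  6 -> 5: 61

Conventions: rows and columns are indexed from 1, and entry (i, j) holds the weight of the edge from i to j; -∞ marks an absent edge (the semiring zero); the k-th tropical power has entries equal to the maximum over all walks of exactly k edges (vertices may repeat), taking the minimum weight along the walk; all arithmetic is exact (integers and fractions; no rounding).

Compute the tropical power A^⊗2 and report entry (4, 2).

A^⊗2:
  [69, 40, 25, 61, 70, 49]
  [20, 35, 23, 10, 35, 20]
  [25, 11, 47, 66, 61, 47]
  [25, 35, 49, 69, 40, 61]
  [23, 11, 23, 17, 35, 23]
  [69, 40, 23, 6, 70, 37]
Key observation: the optimum is the walk 4->2->2, with weight 40 min 35 = 35.
Optimal value attained by: walk 4->2->2.
Answer: (A^⊗2)[4][2] = 35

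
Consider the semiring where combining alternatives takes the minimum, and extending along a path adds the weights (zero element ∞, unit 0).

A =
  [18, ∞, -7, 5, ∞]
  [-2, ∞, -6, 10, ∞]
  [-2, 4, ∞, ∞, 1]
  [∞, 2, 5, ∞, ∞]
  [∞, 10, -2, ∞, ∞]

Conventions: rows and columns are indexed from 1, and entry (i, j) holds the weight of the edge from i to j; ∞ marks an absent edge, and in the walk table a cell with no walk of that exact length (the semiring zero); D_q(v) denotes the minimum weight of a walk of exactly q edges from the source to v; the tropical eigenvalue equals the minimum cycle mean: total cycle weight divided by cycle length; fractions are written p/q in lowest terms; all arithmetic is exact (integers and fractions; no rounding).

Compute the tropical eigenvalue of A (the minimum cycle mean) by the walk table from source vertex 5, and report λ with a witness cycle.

q=0: [∞, ∞, ∞, ∞, 0]
q=1: [∞, 10, -2, ∞, ∞]
q=2: [-4, 2, 4, 20, -1]
q=3: [0, 8, -11, 1, 5]
q=4: [-13, -7, -7, 5, -10]
q=5: [-9, -3, -20, -8, -6]
Optimal cycle mean attained by: cycle 1->3->1, total (-7) + (-2), length 2.
Answer: λ = -9/2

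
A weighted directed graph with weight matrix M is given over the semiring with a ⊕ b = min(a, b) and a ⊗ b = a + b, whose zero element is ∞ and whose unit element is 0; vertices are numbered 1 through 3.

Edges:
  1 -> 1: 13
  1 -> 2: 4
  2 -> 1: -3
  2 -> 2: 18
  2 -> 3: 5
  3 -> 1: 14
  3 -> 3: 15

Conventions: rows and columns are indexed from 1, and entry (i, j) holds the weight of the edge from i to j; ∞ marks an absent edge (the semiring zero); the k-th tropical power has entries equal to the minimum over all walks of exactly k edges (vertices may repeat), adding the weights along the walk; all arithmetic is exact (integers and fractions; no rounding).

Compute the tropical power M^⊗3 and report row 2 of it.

M^⊗2:
  [1, 17, 9]
  [10, 1, 20]
  [27, 18, 30]
M^⊗3:
  [14, 5, 22]
  [-2, 14, 6]
  [15, 31, 23]
Answer: row 2 of M^⊗3 = [-2, 14, 6]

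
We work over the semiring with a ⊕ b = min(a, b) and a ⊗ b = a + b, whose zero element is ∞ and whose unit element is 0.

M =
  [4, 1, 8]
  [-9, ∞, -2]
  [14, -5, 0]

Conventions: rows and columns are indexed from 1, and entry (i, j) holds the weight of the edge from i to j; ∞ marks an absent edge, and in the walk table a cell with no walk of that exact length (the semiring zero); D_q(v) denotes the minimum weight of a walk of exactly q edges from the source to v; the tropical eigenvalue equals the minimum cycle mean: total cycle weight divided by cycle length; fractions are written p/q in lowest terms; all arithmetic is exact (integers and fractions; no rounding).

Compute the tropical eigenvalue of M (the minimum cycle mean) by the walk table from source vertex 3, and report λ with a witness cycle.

q=0: [∞, ∞, 0]
q=1: [14, -5, 0]
q=2: [-14, -5, -7]
q=3: [-14, -13, -7]
Optimal cycle mean attained by: cycle 1->2->1, total 1 + (-9), length 2.
Answer: λ = -4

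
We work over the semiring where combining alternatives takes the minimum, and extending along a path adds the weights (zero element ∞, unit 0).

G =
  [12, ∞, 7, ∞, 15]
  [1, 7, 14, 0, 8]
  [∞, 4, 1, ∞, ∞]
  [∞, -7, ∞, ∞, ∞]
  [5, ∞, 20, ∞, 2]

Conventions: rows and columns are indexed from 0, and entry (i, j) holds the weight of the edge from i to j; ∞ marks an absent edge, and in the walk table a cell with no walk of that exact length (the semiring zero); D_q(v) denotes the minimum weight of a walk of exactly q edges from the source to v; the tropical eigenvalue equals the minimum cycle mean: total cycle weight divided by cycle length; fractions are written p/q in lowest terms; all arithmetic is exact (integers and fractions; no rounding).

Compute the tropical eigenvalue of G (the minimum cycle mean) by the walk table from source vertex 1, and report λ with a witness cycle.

q=0: [∞, 0, ∞, ∞, ∞]
q=1: [1, 7, 14, 0, 8]
q=2: [8, -7, 8, 7, 10]
q=3: [-6, 0, 7, -7, 1]
q=4: [1, -14, 1, 0, 3]
q=5: [-13, -7, 0, -14, -6]
Optimal cycle mean attained by: cycle 1->3->1, total 0 + (-7), length 2.
Answer: λ = -7/2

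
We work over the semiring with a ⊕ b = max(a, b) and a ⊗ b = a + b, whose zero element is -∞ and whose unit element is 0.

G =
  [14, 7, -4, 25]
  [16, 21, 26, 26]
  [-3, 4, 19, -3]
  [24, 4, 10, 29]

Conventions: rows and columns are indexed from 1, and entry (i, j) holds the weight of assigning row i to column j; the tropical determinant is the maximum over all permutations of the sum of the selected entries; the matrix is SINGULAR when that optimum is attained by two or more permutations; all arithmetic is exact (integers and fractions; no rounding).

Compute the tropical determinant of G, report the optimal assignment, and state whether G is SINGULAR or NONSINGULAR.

σ = (1, 2, 3, 4): 14 + 21 + 19 + 29 = 83
σ = (1, 2, 4, 3): 14 + 21 + (-3) + 10 = 42
σ = (1, 3, 2, 4): 14 + 26 + 4 + 29 = 73
σ = (1, 3, 4, 2): 14 + 26 + (-3) + 4 = 41
σ = (1, 4, 2, 3): 14 + 26 + 4 + 10 = 54
σ = (1, 4, 3, 2): 14 + 26 + 19 + 4 = 63
σ = (2, 1, 3, 4): 7 + 16 + 19 + 29 = 71
σ = (2, 1, 4, 3): 7 + 16 + (-3) + 10 = 30
σ = (2, 3, 1, 4): 7 + 26 + (-3) + 29 = 59
σ = (2, 3, 4, 1): 7 + 26 + (-3) + 24 = 54
σ = (2, 4, 1, 3): 7 + 26 + (-3) + 10 = 40
σ = (2, 4, 3, 1): 7 + 26 + 19 + 24 = 76
σ = (3, 1, 2, 4): (-4) + 16 + 4 + 29 = 45
σ = (3, 1, 4, 2): (-4) + 16 + (-3) + 4 = 13
σ = (3, 2, 1, 4): (-4) + 21 + (-3) + 29 = 43
σ = (3, 2, 4, 1): (-4) + 21 + (-3) + 24 = 38
σ = (3, 4, 1, 2): (-4) + 26 + (-3) + 4 = 23
σ = (3, 4, 2, 1): (-4) + 26 + 4 + 24 = 50
σ = (4, 1, 2, 3): 25 + 16 + 4 + 10 = 55
σ = (4, 1, 3, 2): 25 + 16 + 19 + 4 = 64
σ = (4, 2, 1, 3): 25 + 21 + (-3) + 10 = 53
σ = (4, 2, 3, 1): 25 + 21 + 19 + 24 = 89
σ = (4, 3, 1, 2): 25 + 26 + (-3) + 4 = 52
σ = (4, 3, 2, 1): 25 + 26 + 4 + 24 = 79
Optimal value attained by: σ = (4, 2, 3, 1).
Answer: det⊕(G) = 89; verdict: NONSINGULAR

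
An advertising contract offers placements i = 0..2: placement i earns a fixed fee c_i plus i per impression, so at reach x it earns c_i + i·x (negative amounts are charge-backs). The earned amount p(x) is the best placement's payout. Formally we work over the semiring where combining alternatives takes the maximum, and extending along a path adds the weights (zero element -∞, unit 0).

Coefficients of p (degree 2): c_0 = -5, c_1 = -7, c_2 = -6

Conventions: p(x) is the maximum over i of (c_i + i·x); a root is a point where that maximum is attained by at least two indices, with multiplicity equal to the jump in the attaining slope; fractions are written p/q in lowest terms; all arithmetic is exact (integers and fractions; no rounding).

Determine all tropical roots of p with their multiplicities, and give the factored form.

hull edge (i=0, c=-5) to (i=2, c=-6): slope -1/2, span 2
Factored form: p(x) = -6 ⊗ (x ⊕ 1/2) ⊗ (x ⊕ 1/2)
Answer: roots = 1/2 (mult 2)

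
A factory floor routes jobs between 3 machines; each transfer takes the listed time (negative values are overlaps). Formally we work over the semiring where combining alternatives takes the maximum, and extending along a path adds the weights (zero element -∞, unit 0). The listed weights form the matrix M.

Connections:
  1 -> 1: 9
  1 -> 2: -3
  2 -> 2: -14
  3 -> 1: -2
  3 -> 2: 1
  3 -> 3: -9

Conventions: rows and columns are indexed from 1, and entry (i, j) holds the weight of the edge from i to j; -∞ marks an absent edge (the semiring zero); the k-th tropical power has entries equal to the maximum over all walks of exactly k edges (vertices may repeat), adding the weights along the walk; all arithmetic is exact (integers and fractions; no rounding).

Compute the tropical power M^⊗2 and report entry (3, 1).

M^⊗2:
  [18, 6, -∞]
  [-∞, -28, -∞]
  [7, -5, -18]
Key observation: the optimum is the walk 3->1->1, with weight (-2) + 9 = 7.
Optimal value attained by: walk 3->1->1.
Answer: (M^⊗2)[3][1] = 7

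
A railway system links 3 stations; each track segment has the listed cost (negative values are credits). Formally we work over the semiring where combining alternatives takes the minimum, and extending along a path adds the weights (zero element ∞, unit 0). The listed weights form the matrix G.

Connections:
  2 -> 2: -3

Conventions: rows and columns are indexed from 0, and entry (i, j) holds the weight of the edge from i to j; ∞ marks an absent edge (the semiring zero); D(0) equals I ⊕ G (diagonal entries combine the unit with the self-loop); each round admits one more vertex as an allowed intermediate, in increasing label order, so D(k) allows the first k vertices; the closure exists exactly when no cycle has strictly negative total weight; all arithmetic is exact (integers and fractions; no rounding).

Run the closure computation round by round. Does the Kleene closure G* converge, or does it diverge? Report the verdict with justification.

Detection: at round 0, diagonal entry (2, 2) turns strictly negative.
Key observation: the cycle 2->2 has total weight (-3), which is strictly negative.
Answer: DIVERGES — negative cycle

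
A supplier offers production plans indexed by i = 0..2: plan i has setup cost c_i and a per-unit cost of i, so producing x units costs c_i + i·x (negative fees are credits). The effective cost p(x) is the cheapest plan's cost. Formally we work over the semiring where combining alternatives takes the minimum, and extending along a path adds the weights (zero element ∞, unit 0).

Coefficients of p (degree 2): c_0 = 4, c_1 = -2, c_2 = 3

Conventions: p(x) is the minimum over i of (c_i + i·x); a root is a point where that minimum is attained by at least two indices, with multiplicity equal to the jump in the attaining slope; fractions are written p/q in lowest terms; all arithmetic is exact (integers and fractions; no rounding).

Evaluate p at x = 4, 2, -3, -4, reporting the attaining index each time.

p(4) = min(4+0·4=4, -2+1·4=2, 3+2·4=11) = 2 (attained by i=1)
p(2) = min(4+0·2=4, -2+1·2=0, 3+2·2=7) = 0 (attained by i=1)
p(-3) = min(4+0·(-3)=4, -2+1·(-3)=-5, 3+2·(-3)=-3) = -5 (attained by i=1)
p(-4) = min(4+0·(-4)=4, -2+1·(-4)=-6, 3+2·(-4)=-5) = -6 (attained by i=1)
Answer: p(4) = 2; p(2) = 0; p(-3) = -5; p(-4) = -6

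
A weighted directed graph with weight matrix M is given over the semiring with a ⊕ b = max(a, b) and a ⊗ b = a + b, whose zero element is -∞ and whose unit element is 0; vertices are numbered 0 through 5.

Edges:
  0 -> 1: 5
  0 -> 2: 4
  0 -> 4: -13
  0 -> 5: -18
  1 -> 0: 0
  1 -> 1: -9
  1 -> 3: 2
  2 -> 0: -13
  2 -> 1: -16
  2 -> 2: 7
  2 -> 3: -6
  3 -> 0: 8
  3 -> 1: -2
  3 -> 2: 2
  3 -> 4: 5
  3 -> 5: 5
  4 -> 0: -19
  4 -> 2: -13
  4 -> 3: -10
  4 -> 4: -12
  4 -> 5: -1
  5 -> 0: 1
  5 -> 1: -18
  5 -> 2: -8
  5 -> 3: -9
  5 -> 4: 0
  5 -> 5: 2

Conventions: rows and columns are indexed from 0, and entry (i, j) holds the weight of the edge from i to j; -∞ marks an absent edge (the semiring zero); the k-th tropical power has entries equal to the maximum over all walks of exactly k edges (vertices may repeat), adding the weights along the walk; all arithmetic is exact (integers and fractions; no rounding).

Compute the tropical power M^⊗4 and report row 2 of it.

M^⊗2:
  [5, -4, 11, 7, -18, -14]
  [10, 5, 4, -7, 7, 7]
  [2, -8, 14, 1, -1, -1]
  [6, 13, 12, 0, 5, 7]
  [0, -12, -6, -10, -1, 1]
  [3, 6, 5, -7, 2, 4]
M^⊗3:
  [15, 10, 18, 5, 12, 12]
  [8, 15, 14, 7, 7, 9]
  [9, 7, 21, 8, 6, 6]
  [13, 11, 19, 15, 7, 9]
  [2, 5, 4, -8, 1, 3]
  [6, 8, 12, 8, 4, 6]
M^⊗4:
  [13, 20, 25, 12, 12, 14]
  [15, 13, 21, 17, 12, 12]
  [16, 14, 28, 15, 13, 13]
  [23, 18, 26, 13, 20, 20]
  [5, 7, 11, 7, 3, 5]
  [16, 11, 19, 10, 13, 13]
Answer: row 2 of M^⊗4 = [16, 14, 28, 15, 13, 13]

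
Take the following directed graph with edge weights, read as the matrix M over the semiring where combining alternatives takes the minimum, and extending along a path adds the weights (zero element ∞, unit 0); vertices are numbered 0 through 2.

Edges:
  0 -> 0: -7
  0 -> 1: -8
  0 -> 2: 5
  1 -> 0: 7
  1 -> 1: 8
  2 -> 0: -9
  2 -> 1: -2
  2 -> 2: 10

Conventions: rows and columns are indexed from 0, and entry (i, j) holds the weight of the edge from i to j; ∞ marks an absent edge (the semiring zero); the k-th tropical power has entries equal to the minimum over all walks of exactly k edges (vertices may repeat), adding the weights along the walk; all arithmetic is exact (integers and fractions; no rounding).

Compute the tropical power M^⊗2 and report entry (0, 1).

M^⊗2:
  [-14, -15, -2]
  [0, -1, 12]
  [-16, -17, -4]
Key observation: the optimum is the walk 0->0->1, with weight (-7) + (-8) = -15.
Optimal value attained by: walk 0->0->1.
Answer: (M^⊗2)[0][1] = -15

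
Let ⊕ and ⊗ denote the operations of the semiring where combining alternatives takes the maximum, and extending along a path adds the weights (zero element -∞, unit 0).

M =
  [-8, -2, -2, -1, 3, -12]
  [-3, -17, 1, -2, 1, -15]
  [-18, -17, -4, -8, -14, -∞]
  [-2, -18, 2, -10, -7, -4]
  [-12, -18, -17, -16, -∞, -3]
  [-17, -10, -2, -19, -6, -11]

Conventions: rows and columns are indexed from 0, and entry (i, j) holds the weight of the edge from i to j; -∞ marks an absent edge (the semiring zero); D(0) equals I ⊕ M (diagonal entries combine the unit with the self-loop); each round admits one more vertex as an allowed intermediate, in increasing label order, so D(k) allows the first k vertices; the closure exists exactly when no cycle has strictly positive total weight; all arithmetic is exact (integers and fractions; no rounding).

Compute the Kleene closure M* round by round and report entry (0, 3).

D(0):
  [0, -2, -2, -1, 3, -12]
  [-3, 0, 1, -2, 1, -15]
  [-18, -17, 0, -8, -14, -∞]
  [-2, -18, 2, 0, -7, -4]
  [-12, -18, -17, -16, 0, -3]
  [-17, -10, -2, -19, -6, 0]
D(1):
  [0, -2, -2, -1, 3, -12]
  [-3, 0, 1, -2, 1, -15]
  [-18, -17, 0, -8, -14, -30]
  [-2, -4, 2, 0, 1, -4]
  [-12, -14, -14, -13, 0, -3]
  [-17, -10, -2, -18, -6, 0]
D(2):
  [0, -2, -1, -1, 3, -12]
  [-3, 0, 1, -2, 1, -15]
  [-18, -17, 0, -8, -14, -30]
  [-2, -4, 2, 0, 1, -4]
  [-12, -14, -13, -13, 0, -3]
  [-13, -10, -2, -12, -6, 0]
D(3):
  [0, -2, -1, -1, 3, -12]
  [-3, 0, 1, -2, 1, -15]
  [-18, -17, 0, -8, -14, -30]
  [-2, -4, 2, 0, 1, -4]
  [-12, -14, -13, -13, 0, -3]
  [-13, -10, -2, -10, -6, 0]
D(4):
  [0, -2, 1, -1, 3, -5]
  [-3, 0, 1, -2, 1, -6]
  [-10, -12, 0, -8, -7, -12]
  [-2, -4, 2, 0, 1, -4]
  [-12, -14, -11, -13, 0, -3]
  [-12, -10, -2, -10, -6, 0]
D(5):
  [0, -2, 1, -1, 3, 0]
  [-3, 0, 1, -2, 1, -2]
  [-10, -12, 0, -8, -7, -10]
  [-2, -4, 2, 0, 1, -2]
  [-12, -14, -11, -13, 0, -3]
  [-12, -10, -2, -10, -6, 0]
D(6):
  [0, -2, 1, -1, 3, 0]
  [-3, 0, 1, -2, 1, -2]
  [-10, -12, 0, -8, -7, -10]
  [-2, -4, 2, 0, 1, -2]
  [-12, -13, -5, -13, 0, -3]
  [-12, -10, -2, -10, -6, 0]
Answer: M*[0][3] = -1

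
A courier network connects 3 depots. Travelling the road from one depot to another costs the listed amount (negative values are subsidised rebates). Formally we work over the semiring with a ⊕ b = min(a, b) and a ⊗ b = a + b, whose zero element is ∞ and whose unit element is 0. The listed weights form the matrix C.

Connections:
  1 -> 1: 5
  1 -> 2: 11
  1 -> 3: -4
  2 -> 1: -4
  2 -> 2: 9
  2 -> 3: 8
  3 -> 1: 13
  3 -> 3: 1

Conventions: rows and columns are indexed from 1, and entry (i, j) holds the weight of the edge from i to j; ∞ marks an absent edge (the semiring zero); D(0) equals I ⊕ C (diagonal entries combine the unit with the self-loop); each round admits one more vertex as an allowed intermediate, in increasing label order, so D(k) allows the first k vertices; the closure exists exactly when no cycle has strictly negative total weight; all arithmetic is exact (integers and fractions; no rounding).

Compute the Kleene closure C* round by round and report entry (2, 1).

D(0):
  [0, 11, -4]
  [-4, 0, 8]
  [13, ∞, 0]
D(1):
  [0, 11, -4]
  [-4, 0, -8]
  [13, 24, 0]
D(2):
  [0, 11, -4]
  [-4, 0, -8]
  [13, 24, 0]
D(3):
  [0, 11, -4]
  [-4, 0, -8]
  [13, 24, 0]
Answer: C*[2][1] = -4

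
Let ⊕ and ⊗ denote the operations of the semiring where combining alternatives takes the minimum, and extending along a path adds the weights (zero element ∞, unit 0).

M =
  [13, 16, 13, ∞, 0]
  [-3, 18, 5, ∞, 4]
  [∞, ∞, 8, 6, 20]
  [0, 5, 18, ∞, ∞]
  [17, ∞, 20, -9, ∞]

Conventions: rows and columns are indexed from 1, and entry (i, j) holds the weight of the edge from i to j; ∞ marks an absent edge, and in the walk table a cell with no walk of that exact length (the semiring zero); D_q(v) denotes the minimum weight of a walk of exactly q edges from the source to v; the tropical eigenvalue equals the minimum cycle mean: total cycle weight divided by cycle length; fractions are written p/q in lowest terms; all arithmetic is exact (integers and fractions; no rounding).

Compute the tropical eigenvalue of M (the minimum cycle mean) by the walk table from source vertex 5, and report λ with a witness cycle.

q=0: [∞, ∞, ∞, ∞, 0]
q=1: [17, ∞, 20, -9, ∞]
q=2: [-9, -4, 9, 26, 17]
q=3: [-7, 7, 1, 8, -9]
q=4: [4, 9, 6, -18, -7]
q=5: [-18, -13, 0, -16, 4]
Optimal cycle mean attained by: cycle 1->5->4->1, total 0 + (-9) + 0, length 3.
Answer: λ = -3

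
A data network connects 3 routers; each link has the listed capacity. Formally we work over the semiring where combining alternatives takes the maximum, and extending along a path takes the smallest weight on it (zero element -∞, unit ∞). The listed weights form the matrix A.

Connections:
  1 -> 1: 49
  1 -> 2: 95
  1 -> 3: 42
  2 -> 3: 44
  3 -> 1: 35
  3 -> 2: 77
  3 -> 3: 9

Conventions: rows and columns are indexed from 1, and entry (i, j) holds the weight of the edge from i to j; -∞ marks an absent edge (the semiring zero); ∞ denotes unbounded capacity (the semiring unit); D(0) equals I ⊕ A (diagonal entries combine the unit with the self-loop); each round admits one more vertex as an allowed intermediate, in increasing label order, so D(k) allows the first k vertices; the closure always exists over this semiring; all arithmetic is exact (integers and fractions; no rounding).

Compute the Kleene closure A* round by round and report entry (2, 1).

D(0):
  [∞, 95, 42]
  [-∞, ∞, 44]
  [35, 77, ∞]
D(1):
  [∞, 95, 42]
  [-∞, ∞, 44]
  [35, 77, ∞]
D(2):
  [∞, 95, 44]
  [-∞, ∞, 44]
  [35, 77, ∞]
D(3):
  [∞, 95, 44]
  [35, ∞, 44]
  [35, 77, ∞]
Answer: A*[2][1] = 35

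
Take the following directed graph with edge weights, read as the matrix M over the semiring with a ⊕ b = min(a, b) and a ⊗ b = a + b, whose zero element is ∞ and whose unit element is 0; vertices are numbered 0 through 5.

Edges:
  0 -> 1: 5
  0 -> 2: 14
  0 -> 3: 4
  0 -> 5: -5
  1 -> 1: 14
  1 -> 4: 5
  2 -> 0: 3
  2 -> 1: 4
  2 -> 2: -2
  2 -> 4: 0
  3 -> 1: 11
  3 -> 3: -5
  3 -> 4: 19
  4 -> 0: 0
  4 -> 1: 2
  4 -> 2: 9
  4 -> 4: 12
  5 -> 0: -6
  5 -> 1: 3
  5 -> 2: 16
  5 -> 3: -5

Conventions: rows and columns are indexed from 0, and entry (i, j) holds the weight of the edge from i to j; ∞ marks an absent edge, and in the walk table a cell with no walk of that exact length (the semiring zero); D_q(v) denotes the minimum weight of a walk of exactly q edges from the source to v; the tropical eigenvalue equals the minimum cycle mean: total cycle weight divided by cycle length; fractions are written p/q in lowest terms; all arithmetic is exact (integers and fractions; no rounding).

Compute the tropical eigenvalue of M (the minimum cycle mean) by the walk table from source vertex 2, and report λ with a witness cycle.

q=0: [∞, ∞, 0, ∞, ∞, ∞]
q=1: [3, 4, -2, ∞, 0, ∞]
q=2: [0, 2, -4, 7, -2, -2]
q=3: [-8, 0, -6, -7, -4, -5]
q=4: [-11, -3, -8, -12, -6, -13]
q=5: [-19, -10, -10, -18, -8, -16]
q=6: [-22, -14, -12, -23, -10, -24]
Optimal cycle mean attained by: cycle 0->5->0, total (-5) + (-6), length 2.
Answer: λ = -11/2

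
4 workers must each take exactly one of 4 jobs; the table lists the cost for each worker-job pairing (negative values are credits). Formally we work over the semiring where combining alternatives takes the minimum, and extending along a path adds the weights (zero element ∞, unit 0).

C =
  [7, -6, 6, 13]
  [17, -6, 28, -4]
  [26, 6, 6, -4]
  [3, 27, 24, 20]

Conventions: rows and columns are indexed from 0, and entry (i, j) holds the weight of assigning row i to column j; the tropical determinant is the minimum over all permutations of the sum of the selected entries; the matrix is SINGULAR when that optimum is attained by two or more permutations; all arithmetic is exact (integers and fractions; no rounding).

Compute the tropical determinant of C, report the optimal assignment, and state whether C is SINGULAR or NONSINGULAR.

σ = (0, 1, 2, 3): 7 + (-6) + 6 + 20 = 27
σ = (0, 1, 3, 2): 7 + (-6) + (-4) + 24 = 21
σ = (0, 2, 1, 3): 7 + 28 + 6 + 20 = 61
σ = (0, 2, 3, 1): 7 + 28 + (-4) + 27 = 58
σ = (0, 3, 1, 2): 7 + (-4) + 6 + 24 = 33
σ = (0, 3, 2, 1): 7 + (-4) + 6 + 27 = 36
σ = (1, 0, 2, 3): (-6) + 17 + 6 + 20 = 37
σ = (1, 0, 3, 2): (-6) + 17 + (-4) + 24 = 31
σ = (1, 2, 0, 3): (-6) + 28 + 26 + 20 = 68
σ = (1, 2, 3, 0): (-6) + 28 + (-4) + 3 = 21
σ = (1, 3, 0, 2): (-6) + (-4) + 26 + 24 = 40
σ = (1, 3, 2, 0): (-6) + (-4) + 6 + 3 = -1
σ = (2, 0, 1, 3): 6 + 17 + 6 + 20 = 49
σ = (2, 0, 3, 1): 6 + 17 + (-4) + 27 = 46
σ = (2, 1, 0, 3): 6 + (-6) + 26 + 20 = 46
σ = (2, 1, 3, 0): 6 + (-6) + (-4) + 3 = -1
σ = (2, 3, 0, 1): 6 + (-4) + 26 + 27 = 55
σ = (2, 3, 1, 0): 6 + (-4) + 6 + 3 = 11
σ = (3, 0, 1, 2): 13 + 17 + 6 + 24 = 60
σ = (3, 0, 2, 1): 13 + 17 + 6 + 27 = 63
σ = (3, 1, 0, 2): 13 + (-6) + 26 + 24 = 57
σ = (3, 1, 2, 0): 13 + (-6) + 6 + 3 = 16
σ = (3, 2, 0, 1): 13 + 28 + 26 + 27 = 94
σ = (3, 2, 1, 0): 13 + 28 + 6 + 3 = 50
Optimal value attained by: σ = (1, 3, 2, 0).
Answer: det⊕(C) = -1; verdict: SINGULAR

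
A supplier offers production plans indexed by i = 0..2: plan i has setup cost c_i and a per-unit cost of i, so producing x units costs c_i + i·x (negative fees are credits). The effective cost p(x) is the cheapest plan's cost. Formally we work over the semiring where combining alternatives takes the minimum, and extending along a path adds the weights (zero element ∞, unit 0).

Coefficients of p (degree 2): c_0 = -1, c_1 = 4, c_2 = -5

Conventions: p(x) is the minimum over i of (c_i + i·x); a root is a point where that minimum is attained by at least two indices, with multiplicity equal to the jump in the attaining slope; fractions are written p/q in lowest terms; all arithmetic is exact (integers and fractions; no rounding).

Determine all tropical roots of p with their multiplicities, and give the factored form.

hull edge (i=0, c=-1) to (i=2, c=-5): slope -2, span 2
Factored form: p(x) = -5 ⊗ (x ⊕ 2) ⊗ (x ⊕ 2)
Answer: roots = 2 (mult 2)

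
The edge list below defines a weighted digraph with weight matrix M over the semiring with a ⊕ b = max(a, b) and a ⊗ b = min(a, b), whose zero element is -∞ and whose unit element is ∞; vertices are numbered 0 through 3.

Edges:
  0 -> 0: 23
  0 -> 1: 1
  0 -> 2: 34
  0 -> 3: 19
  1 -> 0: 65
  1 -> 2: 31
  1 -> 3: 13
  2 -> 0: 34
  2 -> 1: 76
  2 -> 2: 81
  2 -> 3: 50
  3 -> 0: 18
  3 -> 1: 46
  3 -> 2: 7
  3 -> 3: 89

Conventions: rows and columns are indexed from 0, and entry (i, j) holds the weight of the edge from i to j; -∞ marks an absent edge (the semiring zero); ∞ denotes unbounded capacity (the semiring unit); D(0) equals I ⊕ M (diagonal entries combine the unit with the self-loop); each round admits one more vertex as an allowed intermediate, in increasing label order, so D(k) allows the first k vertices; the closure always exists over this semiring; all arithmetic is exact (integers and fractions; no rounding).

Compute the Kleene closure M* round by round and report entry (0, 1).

D(0):
  [∞, 1, 34, 19]
  [65, ∞, 31, 13]
  [34, 76, ∞, 50]
  [18, 46, 7, ∞]
D(1):
  [∞, 1, 34, 19]
  [65, ∞, 34, 19]
  [34, 76, ∞, 50]
  [18, 46, 18, ∞]
D(2):
  [∞, 1, 34, 19]
  [65, ∞, 34, 19]
  [65, 76, ∞, 50]
  [46, 46, 34, ∞]
D(3):
  [∞, 34, 34, 34]
  [65, ∞, 34, 34]
  [65, 76, ∞, 50]
  [46, 46, 34, ∞]
D(4):
  [∞, 34, 34, 34]
  [65, ∞, 34, 34]
  [65, 76, ∞, 50]
  [46, 46, 34, ∞]
Answer: M*[0][1] = 34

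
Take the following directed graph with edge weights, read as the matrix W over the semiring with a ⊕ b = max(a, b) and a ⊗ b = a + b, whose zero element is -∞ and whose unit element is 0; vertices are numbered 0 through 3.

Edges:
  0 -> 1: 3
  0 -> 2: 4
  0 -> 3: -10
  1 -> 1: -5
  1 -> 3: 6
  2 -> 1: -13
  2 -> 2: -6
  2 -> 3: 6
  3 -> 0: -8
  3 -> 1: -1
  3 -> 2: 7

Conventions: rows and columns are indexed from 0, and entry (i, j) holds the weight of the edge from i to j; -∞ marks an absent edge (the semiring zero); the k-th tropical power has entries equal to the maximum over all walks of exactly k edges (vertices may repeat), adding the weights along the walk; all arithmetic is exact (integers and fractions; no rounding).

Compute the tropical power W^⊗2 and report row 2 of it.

W^⊗2:
  [-18, -2, -2, 10]
  [-2, 5, 13, 1]
  [-2, 5, 13, 0]
  [-∞, -5, 1, 13]
Answer: row 2 of W^⊗2 = [-2, 5, 13, 0]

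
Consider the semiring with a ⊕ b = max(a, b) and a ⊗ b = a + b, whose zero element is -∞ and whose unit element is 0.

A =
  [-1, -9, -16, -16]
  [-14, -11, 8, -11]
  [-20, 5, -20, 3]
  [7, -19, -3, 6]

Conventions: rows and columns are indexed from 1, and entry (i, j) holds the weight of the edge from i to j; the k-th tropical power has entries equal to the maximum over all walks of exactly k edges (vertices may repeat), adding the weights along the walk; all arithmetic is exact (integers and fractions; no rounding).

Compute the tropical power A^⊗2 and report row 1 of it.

A^⊗2:
  [-2, -10, -1, -10]
  [-4, 13, -3, 11]
  [10, -6, 13, 9]
  [13, 2, 3, 12]
Answer: row 1 of A^⊗2 = [-2, -10, -1, -10]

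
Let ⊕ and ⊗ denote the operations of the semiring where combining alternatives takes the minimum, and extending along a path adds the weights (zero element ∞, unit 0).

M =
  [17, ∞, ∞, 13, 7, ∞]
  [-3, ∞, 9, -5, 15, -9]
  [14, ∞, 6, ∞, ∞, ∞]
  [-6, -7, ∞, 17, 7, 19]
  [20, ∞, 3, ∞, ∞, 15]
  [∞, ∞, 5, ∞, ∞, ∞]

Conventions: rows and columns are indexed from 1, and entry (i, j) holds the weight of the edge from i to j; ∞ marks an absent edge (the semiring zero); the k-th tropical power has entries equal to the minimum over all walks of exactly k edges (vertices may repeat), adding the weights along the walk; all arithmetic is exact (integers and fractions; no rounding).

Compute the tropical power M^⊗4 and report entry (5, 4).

M^⊗2:
  [7, 6, 10, 30, 20, 22]
  [-11, -12, -4, 10, 2, 14]
  [20, ∞, 12, 27, 21, ∞]
  [-10, 10, 2, -12, 1, -16]
  [17, ∞, 9, 33, 27, ∞]
  [19, ∞, 11, ∞, ∞, ∞]
M^⊗3:
  [3, 23, 15, 1, 14, -3]
  [-15, 3, -3, -17, -4, -21]
  [21, 20, 18, 33, 27, 36]
  [-18, -19, -11, 3, -5, 1]
  [23, 26, 15, 30, 24, 42]
  [25, ∞, 17, 32, 26, ∞]
M^⊗4:
  [-5, -6, 2, 16, 8, 14]
  [-23, -24, -16, -2, -10, -6]
  [17, 26, 24, 15, 28, 11]
  [-22, -4, -10, -24, -11, -28]
  [23, 23, 21, 21, 30, 17]
  [26, 25, 23, 38, 32, 41]
Key observation: the optimum is the walk 5->1->4->2->4, with weight 20 + 13 + (-7) + (-5) = 21.
Optimal value attained by: walk 5->1->4->2->4.
Answer: (M^⊗4)[5][4] = 21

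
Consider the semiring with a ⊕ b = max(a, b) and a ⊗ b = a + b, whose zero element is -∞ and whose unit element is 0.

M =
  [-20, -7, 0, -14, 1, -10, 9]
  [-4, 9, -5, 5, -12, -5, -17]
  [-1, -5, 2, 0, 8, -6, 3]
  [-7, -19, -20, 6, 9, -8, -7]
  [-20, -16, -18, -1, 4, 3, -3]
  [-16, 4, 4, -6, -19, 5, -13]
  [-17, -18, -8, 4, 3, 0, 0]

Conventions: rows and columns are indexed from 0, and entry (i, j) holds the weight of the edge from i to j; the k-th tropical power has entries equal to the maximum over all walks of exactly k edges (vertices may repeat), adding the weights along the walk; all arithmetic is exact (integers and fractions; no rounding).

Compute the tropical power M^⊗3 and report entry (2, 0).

M^⊗2:
  [-1, 2, 2, 13, 12, 9, 9]
  [5, 18, 4, 14, 14, 4, 5]
  [1, 4, 4, 7, 12, 11, 8]
  [-1, -4, -4, 12, 15, 12, 6]
  [-8, 7, 7, 5, 8, 8, 1]
  [3, 13, 9, 9, 12, 10, 7]
  [-3, 4, 4, 10, 13, 6, 0]
M^⊗3:
  [6, 13, 13, 19, 22, 15, 9]
  [14, 27, 13, 23, 23, 17, 14]
  [3, 15, 15, 13, 16, 16, 10]
  [5, 16, 16, 18, 21, 18, 12]
  [6, 16, 12, 12, 15, 13, 10]
  [9, 22, 14, 18, 18, 15, 12]
  [3, 13, 10, 16, 19, 16, 10]
Key observation: the optimum is the walk 2->2->2->0, with weight 2 + 2 + (-1) = 3.
Optimal value attained by: walk 2->2->2->0.
Answer: (M^⊗3)[2][0] = 3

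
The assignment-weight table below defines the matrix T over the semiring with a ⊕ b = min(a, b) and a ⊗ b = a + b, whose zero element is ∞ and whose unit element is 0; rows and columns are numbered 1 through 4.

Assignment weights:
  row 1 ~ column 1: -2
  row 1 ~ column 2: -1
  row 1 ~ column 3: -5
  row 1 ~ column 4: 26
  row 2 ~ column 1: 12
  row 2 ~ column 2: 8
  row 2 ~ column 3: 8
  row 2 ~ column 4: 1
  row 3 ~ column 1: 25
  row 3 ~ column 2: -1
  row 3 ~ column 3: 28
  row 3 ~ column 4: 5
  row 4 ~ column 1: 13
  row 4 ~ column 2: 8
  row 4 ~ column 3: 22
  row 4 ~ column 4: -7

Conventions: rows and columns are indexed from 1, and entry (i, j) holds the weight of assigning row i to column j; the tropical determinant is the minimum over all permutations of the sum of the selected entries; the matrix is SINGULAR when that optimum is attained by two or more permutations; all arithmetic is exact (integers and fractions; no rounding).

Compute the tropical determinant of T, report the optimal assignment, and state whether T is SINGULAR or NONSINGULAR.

σ = (1, 2, 3, 4): (-2) + 8 + 28 + (-7) = 27
σ = (1, 2, 4, 3): (-2) + 8 + 5 + 22 = 33
σ = (1, 3, 2, 4): (-2) + 8 + (-1) + (-7) = -2
σ = (1, 3, 4, 2): (-2) + 8 + 5 + 8 = 19
σ = (1, 4, 2, 3): (-2) + 1 + (-1) + 22 = 20
σ = (1, 4, 3, 2): (-2) + 1 + 28 + 8 = 35
σ = (2, 1, 3, 4): (-1) + 12 + 28 + (-7) = 32
σ = (2, 1, 4, 3): (-1) + 12 + 5 + 22 = 38
σ = (2, 3, 1, 4): (-1) + 8 + 25 + (-7) = 25
σ = (2, 3, 4, 1): (-1) + 8 + 5 + 13 = 25
σ = (2, 4, 1, 3): (-1) + 1 + 25 + 22 = 47
σ = (2, 4, 3, 1): (-1) + 1 + 28 + 13 = 41
σ = (3, 1, 2, 4): (-5) + 12 + (-1) + (-7) = -1
σ = (3, 1, 4, 2): (-5) + 12 + 5 + 8 = 20
σ = (3, 2, 1, 4): (-5) + 8 + 25 + (-7) = 21
σ = (3, 2, 4, 1): (-5) + 8 + 5 + 13 = 21
σ = (3, 4, 1, 2): (-5) + 1 + 25 + 8 = 29
σ = (3, 4, 2, 1): (-5) + 1 + (-1) + 13 = 8
σ = (4, 1, 2, 3): 26 + 12 + (-1) + 22 = 59
σ = (4, 1, 3, 2): 26 + 12 + 28 + 8 = 74
σ = (4, 2, 1, 3): 26 + 8 + 25 + 22 = 81
σ = (4, 2, 3, 1): 26 + 8 + 28 + 13 = 75
σ = (4, 3, 1, 2): 26 + 8 + 25 + 8 = 67
σ = (4, 3, 2, 1): 26 + 8 + (-1) + 13 = 46
Optimal value attained by: σ = (1, 3, 2, 4).
Answer: det⊕(T) = -2; verdict: NONSINGULAR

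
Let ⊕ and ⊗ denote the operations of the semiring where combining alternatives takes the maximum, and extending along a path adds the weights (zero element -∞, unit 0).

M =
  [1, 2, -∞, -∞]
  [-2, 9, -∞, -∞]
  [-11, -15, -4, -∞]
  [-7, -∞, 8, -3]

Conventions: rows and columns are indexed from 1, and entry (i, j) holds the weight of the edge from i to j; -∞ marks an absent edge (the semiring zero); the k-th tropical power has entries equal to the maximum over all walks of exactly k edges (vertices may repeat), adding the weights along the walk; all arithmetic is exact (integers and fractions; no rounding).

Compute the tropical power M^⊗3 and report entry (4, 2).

M^⊗2:
  [2, 11, -∞, -∞]
  [7, 18, -∞, -∞]
  [-10, -6, -8, -∞]
  [-3, -5, 5, -6]
M^⊗3:
  [9, 20, -∞, -∞]
  [16, 27, -∞, -∞]
  [-8, 3, -12, -∞]
  [-2, 4, 2, -9]
Key observation: the optimum is the walk 4->1->2->2, with weight (-7) + 2 + 9 = 4.
Optimal value attained by: walk 4->1->2->2.
Answer: (M^⊗3)[4][2] = 4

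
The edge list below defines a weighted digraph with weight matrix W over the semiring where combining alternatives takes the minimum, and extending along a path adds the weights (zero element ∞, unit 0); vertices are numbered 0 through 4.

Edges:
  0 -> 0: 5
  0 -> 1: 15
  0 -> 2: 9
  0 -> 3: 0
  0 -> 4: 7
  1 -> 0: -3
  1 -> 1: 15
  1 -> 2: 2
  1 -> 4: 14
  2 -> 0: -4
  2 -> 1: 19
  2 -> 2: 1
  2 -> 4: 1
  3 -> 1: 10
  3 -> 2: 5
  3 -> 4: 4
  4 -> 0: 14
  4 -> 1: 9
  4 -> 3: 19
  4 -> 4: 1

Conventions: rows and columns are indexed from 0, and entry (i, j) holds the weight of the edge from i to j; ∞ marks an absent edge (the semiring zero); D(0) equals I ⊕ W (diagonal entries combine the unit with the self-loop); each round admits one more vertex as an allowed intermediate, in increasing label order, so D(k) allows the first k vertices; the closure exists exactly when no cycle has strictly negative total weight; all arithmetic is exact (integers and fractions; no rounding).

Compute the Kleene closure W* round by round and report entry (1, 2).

D(0):
  [0, 15, 9, 0, 7]
  [-3, 0, 2, ∞, 14]
  [-4, 19, 0, ∞, 1]
  [∞, 10, 5, 0, 4]
  [14, 9, ∞, 19, 0]
D(1):
  [0, 15, 9, 0, 7]
  [-3, 0, 2, -3, 4]
  [-4, 11, 0, -4, 1]
  [∞, 10, 5, 0, 4]
  [14, 9, 23, 14, 0]
D(2):
  [0, 15, 9, 0, 7]
  [-3, 0, 2, -3, 4]
  [-4, 11, 0, -4, 1]
  [7, 10, 5, 0, 4]
  [6, 9, 11, 6, 0]
D(3):
  [0, 15, 9, 0, 7]
  [-3, 0, 2, -3, 3]
  [-4, 11, 0, -4, 1]
  [1, 10, 5, 0, 4]
  [6, 9, 11, 6, 0]
D(4):
  [0, 10, 5, 0, 4]
  [-3, 0, 2, -3, 1]
  [-4, 6, 0, -4, 0]
  [1, 10, 5, 0, 4]
  [6, 9, 11, 6, 0]
D(5):
  [0, 10, 5, 0, 4]
  [-3, 0, 2, -3, 1]
  [-4, 6, 0, -4, 0]
  [1, 10, 5, 0, 4]
  [6, 9, 11, 6, 0]
Answer: W*[1][2] = 2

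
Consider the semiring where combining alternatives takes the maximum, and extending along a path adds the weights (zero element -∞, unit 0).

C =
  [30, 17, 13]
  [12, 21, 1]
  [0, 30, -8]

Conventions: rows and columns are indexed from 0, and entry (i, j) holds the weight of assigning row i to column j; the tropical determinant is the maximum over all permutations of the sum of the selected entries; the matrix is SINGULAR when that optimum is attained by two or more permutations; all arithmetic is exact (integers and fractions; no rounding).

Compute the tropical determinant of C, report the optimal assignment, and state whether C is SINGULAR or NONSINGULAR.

σ = (0, 1, 2): 30 + 21 + (-8) = 43
σ = (0, 2, 1): 30 + 1 + 30 = 61
σ = (1, 0, 2): 17 + 12 + (-8) = 21
σ = (1, 2, 0): 17 + 1 + 0 = 18
σ = (2, 0, 1): 13 + 12 + 30 = 55
σ = (2, 1, 0): 13 + 21 + 0 = 34
Optimal value attained by: σ = (0, 2, 1).
Answer: det⊕(C) = 61; verdict: NONSINGULAR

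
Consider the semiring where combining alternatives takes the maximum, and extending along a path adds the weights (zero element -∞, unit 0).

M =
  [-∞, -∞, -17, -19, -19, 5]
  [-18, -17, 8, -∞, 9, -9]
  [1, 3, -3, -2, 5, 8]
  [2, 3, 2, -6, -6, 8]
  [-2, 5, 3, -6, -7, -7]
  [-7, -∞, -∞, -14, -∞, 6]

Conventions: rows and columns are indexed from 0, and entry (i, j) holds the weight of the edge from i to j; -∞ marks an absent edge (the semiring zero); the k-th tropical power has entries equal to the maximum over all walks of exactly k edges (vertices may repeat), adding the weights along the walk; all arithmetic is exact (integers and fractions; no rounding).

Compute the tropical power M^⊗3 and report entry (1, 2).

M^⊗2:
  [-2, -14, -16, -9, -12, 11]
  [9, 14, 12, 6, 13, 16]
  [3, 10, 11, -1, 12, 14]
  [3, 5, 11, 0, 12, 14]
  [4, 6, 13, 1, 14, 11]
  [-1, -11, -12, -8, -20, 12]
M^⊗3:
  [4, -6, -6, -3, -5, 17]
  [13, 18, 22, 10, 23, 22]
  [12, 17, 18, 9, 19, 20]
  [12, 17, 15, 9, 16, 20]
  [14, 19, 17, 11, 18, 21]
  [5, -5, -3, -2, -2, 18]
Key observation: the optimum is the walk 1->4->1->2, with weight 9 + 5 + 8 = 22.
Optimal value attained by: walk 1->4->1->2.
Answer: (M^⊗3)[1][2] = 22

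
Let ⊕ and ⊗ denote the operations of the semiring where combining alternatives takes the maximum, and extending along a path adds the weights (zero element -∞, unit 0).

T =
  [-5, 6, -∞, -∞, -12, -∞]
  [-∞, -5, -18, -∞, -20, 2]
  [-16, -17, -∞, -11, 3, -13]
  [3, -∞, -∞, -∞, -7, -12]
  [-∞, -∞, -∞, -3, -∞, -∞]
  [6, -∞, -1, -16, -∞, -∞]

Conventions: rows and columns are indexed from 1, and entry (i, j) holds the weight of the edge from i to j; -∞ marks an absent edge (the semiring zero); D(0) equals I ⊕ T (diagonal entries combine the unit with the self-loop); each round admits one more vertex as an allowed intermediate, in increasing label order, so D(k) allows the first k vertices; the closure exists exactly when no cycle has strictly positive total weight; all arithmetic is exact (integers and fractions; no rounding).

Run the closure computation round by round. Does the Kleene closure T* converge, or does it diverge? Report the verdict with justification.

D(0):
  [0, 6, -∞, -∞, -12, -∞]
  [-∞, 0, -18, -∞, -20, 2]
  [-16, -17, 0, -11, 3, -13]
  [3, -∞, -∞, 0, -7, -12]
  [-∞, -∞, -∞, -3, 0, -∞]
  [6, -∞, -1, -16, -∞, 0]
D(1):
  [0, 6, -∞, -∞, -12, -∞]
  [-∞, 0, -18, -∞, -20, 2]
  [-16, -10, 0, -11, 3, -13]
  [3, 9, -∞, 0, -7, -12]
  [-∞, -∞, -∞, -3, 0, -∞]
  [6, 12, -1, -16, -6, 0]
Detection: at round 2, diagonal entry (6, 6) turns strictly positive.
Key observation: the cycle 6->1->2->6 has total weight 6 + 6 + 2, which is strictly positive.
Answer: DIVERGES — positive cycle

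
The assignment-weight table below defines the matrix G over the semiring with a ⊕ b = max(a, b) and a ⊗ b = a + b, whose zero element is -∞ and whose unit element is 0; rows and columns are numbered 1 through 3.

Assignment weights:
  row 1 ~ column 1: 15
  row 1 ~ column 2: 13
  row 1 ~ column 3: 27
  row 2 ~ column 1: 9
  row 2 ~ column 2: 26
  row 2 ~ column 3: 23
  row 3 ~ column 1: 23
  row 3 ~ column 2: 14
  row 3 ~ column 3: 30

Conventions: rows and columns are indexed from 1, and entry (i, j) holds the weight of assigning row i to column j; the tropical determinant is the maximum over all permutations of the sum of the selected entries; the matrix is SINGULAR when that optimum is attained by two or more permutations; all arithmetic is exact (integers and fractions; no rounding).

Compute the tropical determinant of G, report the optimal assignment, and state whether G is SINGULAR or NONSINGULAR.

σ = (1, 2, 3): 15 + 26 + 30 = 71
σ = (1, 3, 2): 15 + 23 + 14 = 52
σ = (2, 1, 3): 13 + 9 + 30 = 52
σ = (2, 3, 1): 13 + 23 + 23 = 59
σ = (3, 1, 2): 27 + 9 + 14 = 50
σ = (3, 2, 1): 27 + 26 + 23 = 76
Optimal value attained by: σ = (3, 2, 1).
Answer: det⊕(G) = 76; verdict: NONSINGULAR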